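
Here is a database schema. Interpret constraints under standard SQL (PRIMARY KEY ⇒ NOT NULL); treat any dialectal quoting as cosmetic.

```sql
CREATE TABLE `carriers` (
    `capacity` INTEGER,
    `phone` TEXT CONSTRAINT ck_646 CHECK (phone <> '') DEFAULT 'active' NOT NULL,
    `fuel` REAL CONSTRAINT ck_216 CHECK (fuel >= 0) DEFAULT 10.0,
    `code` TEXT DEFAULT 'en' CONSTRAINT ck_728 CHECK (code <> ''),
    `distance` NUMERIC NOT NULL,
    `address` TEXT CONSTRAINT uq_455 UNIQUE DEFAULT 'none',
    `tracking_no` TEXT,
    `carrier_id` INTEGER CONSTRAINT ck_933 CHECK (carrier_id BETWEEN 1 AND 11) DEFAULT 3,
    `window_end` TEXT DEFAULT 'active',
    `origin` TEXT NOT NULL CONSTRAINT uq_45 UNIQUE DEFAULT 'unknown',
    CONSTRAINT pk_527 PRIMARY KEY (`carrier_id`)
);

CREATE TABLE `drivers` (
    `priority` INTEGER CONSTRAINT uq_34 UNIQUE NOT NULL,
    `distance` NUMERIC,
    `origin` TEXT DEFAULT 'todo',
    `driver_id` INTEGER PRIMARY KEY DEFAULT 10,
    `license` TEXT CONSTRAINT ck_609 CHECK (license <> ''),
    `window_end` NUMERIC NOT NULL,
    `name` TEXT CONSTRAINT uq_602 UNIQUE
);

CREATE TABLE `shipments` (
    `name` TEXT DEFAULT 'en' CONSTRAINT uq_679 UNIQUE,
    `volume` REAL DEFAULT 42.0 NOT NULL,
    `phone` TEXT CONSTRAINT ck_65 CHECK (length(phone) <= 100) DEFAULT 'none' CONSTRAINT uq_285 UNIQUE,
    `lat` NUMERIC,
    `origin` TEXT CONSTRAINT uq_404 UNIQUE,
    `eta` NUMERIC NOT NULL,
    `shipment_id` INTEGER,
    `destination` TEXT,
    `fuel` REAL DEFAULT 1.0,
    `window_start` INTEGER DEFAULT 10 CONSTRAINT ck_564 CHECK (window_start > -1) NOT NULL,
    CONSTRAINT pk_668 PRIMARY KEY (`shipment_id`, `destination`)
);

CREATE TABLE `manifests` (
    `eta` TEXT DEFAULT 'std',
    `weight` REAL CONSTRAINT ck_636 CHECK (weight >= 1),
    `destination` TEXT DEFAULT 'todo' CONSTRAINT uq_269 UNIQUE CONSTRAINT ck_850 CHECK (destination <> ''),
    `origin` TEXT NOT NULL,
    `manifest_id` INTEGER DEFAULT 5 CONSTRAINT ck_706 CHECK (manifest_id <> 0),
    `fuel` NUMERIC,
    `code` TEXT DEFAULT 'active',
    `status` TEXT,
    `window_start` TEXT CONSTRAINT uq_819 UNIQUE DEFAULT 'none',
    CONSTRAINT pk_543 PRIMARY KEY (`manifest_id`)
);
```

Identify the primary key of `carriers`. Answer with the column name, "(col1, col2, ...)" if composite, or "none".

carrier_id

carrier_id is declared PRIMARY KEY as a table-level PRIMARY KEY clause.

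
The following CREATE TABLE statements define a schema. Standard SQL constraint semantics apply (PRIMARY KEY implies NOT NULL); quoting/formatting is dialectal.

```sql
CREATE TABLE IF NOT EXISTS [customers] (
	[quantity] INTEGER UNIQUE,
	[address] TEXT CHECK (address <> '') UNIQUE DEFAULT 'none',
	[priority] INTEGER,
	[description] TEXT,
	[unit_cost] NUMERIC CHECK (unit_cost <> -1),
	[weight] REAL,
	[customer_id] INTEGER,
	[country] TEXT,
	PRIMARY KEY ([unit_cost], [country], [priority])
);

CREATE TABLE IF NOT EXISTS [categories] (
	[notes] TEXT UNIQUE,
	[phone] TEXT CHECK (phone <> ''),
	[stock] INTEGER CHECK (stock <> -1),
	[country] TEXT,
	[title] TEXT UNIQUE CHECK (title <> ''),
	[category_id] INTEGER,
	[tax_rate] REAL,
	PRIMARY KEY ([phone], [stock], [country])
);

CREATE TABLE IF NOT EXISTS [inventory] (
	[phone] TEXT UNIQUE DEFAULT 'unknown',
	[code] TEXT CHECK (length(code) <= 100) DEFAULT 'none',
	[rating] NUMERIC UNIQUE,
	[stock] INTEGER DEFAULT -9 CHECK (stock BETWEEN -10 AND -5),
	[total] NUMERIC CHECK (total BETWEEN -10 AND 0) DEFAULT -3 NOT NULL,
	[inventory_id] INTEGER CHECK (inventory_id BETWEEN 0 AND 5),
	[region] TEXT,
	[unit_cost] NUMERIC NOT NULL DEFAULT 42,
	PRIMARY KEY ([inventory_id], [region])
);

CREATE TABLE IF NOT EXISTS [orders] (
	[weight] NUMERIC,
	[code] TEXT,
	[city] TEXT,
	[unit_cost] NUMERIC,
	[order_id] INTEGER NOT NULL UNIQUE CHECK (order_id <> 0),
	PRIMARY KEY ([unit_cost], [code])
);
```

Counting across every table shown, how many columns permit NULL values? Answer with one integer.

15

customers: 5 nullable (quantity, address, description, weight, customer_id — PK (unit_cost, country, priority) and explicit NOT NULL columns excluded).
categories: 4 nullable (notes, title, category_id, tax_rate — PK (phone, stock, country) and explicit NOT NULL columns excluded).
inventory: 4 nullable (phone, code, rating, stock — PK (inventory_id, region) and explicit NOT NULL columns excluded).
orders: 2 nullable (weight, city — PK (unit_cost, code) and explicit NOT NULL columns excluded).
Total: 5 + 4 + 4 + 2 = 15.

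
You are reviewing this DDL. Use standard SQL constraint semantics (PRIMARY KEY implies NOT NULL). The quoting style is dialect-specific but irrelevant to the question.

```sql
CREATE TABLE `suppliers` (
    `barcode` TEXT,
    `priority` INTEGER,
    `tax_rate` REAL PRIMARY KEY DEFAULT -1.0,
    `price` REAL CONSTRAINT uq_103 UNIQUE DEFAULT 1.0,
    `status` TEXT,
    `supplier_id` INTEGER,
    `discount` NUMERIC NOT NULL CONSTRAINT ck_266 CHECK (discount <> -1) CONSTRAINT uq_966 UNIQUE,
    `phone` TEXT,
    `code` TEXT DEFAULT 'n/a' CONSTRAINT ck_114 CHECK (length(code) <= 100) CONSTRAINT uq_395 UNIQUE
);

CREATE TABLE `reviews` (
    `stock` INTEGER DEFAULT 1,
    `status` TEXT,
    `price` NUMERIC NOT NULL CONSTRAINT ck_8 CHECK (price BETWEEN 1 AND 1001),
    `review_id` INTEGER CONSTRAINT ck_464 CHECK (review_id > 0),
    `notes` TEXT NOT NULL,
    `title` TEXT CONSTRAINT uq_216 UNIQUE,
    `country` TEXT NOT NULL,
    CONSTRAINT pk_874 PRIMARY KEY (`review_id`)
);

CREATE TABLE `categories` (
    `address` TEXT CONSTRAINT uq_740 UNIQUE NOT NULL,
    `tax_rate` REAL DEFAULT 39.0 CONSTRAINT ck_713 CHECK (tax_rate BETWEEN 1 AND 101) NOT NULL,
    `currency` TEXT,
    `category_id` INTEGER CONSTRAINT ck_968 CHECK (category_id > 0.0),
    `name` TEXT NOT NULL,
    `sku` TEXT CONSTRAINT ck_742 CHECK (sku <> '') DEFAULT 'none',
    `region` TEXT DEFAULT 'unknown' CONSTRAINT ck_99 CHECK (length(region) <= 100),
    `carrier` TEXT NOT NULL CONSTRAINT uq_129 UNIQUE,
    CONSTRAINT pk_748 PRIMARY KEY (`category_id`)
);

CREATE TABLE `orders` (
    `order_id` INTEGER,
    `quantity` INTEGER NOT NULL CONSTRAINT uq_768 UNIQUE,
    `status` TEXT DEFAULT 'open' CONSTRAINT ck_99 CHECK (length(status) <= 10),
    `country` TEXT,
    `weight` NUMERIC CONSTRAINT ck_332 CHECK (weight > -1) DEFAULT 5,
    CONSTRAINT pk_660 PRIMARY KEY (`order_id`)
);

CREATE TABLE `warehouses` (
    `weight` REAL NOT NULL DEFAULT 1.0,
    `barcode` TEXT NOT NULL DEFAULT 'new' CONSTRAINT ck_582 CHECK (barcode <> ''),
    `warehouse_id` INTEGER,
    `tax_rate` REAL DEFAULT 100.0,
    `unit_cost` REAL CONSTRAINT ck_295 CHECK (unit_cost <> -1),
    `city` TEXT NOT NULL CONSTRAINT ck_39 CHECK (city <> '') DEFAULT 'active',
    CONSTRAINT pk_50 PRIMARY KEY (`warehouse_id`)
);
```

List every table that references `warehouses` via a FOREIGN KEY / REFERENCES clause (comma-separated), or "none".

No REFERENCES clause anywhere in the schema names warehouses.

none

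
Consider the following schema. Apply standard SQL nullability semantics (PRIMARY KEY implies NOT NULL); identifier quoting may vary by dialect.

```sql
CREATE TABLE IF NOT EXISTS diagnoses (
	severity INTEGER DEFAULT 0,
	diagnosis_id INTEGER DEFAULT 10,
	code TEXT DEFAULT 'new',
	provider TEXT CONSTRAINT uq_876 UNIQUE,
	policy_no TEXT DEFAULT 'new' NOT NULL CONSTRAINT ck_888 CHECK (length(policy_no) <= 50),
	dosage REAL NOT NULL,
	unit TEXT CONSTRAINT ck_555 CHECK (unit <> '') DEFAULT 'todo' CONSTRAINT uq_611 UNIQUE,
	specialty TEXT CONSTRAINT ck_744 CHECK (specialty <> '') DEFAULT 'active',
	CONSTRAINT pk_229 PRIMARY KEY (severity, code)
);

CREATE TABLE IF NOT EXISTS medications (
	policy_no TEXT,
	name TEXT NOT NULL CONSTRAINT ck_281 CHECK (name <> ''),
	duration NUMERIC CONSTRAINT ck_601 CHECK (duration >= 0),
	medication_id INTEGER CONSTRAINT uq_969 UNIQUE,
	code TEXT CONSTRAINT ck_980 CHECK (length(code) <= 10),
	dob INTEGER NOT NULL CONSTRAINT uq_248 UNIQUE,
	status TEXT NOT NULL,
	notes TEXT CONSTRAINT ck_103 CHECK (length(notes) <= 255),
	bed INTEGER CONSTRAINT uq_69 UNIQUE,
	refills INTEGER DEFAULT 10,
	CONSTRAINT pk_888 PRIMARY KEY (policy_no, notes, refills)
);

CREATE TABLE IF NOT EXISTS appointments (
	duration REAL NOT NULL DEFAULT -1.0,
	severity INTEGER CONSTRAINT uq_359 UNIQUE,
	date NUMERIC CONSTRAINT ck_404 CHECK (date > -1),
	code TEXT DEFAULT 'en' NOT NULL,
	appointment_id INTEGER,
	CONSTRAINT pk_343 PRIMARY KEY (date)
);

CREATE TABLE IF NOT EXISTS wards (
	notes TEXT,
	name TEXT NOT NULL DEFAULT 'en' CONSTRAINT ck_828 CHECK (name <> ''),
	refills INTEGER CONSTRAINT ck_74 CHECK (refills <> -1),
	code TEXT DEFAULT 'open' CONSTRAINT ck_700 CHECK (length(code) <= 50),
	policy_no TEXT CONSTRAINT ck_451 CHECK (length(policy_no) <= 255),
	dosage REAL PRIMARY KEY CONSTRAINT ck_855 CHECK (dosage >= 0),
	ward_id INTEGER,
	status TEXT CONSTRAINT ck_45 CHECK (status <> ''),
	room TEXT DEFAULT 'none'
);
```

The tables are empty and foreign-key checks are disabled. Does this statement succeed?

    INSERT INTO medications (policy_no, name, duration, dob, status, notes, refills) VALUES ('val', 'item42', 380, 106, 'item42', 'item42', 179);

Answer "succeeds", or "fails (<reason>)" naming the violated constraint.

succeeds

NOT NULL columns: dob is supplied; name is supplied; notes is supplied; policy_no is supplied; refills is supplied; status is supplied.
CHECK constraints: 'item42' satisfies (name <> ''); 380 satisfies (duration >= 0); 'item42' satisfies (length(notes) <= 255).
No constraint is violated.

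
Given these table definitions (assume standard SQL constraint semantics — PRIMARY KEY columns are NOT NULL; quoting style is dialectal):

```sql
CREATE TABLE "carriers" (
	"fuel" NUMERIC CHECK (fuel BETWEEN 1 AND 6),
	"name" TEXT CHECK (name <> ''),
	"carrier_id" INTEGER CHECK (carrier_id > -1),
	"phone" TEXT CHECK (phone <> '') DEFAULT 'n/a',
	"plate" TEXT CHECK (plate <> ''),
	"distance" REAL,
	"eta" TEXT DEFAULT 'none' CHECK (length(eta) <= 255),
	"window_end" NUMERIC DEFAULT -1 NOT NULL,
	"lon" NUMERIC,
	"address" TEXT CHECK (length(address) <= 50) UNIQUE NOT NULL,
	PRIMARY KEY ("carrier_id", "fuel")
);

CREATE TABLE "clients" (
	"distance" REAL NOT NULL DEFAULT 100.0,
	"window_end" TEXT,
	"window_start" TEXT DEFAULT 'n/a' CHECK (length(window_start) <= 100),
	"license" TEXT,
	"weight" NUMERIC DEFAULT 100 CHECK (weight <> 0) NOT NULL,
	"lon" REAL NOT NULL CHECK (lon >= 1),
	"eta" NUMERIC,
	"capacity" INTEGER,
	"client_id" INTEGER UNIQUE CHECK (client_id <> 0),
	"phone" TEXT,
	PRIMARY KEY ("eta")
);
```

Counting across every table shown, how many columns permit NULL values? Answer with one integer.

12

carriers: 6 nullable (name, phone, plate, distance, eta, lon — PK (carrier_id, fuel) and explicit NOT NULL columns excluded).
clients: 6 nullable (window_end, window_start, license, capacity, client_id, phone — PK (eta) and explicit NOT NULL columns excluded).
Total: 6 + 6 = 12.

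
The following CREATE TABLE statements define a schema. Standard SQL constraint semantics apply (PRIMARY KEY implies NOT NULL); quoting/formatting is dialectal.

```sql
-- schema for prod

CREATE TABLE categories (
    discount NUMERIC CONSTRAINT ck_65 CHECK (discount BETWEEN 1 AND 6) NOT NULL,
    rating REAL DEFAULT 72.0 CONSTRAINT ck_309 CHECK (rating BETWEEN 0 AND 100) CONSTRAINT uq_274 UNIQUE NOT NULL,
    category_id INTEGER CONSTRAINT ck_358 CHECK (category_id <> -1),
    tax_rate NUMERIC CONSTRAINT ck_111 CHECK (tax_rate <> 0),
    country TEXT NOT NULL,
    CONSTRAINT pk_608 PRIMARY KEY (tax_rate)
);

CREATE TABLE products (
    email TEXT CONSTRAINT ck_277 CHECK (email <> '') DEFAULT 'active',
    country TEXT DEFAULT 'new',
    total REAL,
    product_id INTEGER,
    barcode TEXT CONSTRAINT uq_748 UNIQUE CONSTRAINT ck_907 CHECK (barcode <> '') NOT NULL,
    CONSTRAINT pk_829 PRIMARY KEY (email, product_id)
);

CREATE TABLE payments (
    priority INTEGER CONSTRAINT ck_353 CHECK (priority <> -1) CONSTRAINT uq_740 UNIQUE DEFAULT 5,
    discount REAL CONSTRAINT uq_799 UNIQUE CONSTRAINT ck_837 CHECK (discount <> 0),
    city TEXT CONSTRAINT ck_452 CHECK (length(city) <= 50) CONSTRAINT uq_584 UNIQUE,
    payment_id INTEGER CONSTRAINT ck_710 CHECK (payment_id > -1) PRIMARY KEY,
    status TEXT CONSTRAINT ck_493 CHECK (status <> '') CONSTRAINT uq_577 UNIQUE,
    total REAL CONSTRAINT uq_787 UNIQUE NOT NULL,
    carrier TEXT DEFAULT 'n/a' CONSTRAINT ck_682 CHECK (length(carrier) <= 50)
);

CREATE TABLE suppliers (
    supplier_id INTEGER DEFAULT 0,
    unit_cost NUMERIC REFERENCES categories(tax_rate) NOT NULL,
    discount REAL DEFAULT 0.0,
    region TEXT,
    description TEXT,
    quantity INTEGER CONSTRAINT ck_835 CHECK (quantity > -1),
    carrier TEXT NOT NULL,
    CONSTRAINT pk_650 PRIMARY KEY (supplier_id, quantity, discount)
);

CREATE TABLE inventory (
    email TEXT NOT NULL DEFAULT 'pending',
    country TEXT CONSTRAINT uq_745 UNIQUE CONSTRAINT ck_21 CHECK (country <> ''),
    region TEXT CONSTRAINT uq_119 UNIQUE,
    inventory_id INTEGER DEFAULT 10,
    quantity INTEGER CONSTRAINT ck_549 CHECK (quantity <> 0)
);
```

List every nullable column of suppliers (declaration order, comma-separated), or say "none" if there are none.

- supplier_id: part of the PRIMARY KEY, which implies NOT NULL → not nullable.
- unit_cost: declared NOT NULL → not nullable.
- discount: part of the PRIMARY KEY, which implies NOT NULL → not nullable.
- region: no NOT NULL constraint applies → nullable.
- description: no NOT NULL constraint applies → nullable.
- quantity: part of the PRIMARY KEY, which implies NOT NULL → not nullable.
- carrier: declared NOT NULL → not nullable.

region, description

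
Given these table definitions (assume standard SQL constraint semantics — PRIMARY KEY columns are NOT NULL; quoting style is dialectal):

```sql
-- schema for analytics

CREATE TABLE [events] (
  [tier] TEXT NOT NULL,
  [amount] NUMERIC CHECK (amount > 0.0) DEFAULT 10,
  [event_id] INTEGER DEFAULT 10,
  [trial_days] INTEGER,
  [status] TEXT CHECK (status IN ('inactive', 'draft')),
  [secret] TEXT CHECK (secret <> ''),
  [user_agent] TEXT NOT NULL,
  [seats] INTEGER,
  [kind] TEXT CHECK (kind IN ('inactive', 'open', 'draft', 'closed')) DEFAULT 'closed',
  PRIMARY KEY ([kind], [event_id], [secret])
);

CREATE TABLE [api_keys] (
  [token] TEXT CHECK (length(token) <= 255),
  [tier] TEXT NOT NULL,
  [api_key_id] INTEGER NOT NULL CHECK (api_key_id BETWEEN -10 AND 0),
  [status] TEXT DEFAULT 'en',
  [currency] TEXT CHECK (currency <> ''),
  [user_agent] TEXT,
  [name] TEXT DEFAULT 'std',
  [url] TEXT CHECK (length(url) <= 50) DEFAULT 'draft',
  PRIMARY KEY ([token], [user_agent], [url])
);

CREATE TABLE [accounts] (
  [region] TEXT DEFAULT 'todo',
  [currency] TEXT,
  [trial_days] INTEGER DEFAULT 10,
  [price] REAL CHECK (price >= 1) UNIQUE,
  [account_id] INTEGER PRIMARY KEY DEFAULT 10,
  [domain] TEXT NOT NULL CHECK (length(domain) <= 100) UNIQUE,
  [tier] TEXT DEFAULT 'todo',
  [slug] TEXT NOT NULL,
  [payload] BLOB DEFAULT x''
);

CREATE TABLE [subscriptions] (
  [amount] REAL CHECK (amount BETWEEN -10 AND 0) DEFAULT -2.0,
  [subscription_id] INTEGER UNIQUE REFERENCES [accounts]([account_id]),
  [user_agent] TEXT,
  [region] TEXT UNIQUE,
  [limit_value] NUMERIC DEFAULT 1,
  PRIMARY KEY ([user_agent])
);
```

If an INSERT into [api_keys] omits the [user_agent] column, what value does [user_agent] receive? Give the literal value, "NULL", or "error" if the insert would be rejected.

user_agent has no DEFAULT clause.
Omitting it would insert NULL, but it is part of the PRIMARY KEY, so the INSERT fails.

error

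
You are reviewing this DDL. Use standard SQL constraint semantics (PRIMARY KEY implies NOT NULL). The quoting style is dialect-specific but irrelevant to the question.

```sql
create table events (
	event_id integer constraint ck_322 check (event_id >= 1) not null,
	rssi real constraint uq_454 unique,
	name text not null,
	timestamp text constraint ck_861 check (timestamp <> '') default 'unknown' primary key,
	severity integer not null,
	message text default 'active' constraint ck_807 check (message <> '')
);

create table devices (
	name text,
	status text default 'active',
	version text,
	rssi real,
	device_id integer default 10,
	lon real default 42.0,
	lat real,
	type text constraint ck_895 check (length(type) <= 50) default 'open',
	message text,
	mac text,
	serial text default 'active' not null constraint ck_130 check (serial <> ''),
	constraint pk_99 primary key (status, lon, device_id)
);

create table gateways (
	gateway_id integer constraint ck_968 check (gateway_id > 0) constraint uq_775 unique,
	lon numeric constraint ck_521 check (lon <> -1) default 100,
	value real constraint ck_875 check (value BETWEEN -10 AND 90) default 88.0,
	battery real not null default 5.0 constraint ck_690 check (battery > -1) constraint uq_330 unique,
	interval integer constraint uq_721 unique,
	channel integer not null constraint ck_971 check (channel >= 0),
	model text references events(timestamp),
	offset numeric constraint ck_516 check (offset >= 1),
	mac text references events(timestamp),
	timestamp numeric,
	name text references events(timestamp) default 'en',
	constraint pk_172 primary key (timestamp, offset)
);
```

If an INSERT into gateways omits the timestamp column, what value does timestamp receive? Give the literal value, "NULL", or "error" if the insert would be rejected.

error

timestamp has no DEFAULT clause.
Omitting it would insert NULL, but it is part of the PRIMARY KEY, so the INSERT fails.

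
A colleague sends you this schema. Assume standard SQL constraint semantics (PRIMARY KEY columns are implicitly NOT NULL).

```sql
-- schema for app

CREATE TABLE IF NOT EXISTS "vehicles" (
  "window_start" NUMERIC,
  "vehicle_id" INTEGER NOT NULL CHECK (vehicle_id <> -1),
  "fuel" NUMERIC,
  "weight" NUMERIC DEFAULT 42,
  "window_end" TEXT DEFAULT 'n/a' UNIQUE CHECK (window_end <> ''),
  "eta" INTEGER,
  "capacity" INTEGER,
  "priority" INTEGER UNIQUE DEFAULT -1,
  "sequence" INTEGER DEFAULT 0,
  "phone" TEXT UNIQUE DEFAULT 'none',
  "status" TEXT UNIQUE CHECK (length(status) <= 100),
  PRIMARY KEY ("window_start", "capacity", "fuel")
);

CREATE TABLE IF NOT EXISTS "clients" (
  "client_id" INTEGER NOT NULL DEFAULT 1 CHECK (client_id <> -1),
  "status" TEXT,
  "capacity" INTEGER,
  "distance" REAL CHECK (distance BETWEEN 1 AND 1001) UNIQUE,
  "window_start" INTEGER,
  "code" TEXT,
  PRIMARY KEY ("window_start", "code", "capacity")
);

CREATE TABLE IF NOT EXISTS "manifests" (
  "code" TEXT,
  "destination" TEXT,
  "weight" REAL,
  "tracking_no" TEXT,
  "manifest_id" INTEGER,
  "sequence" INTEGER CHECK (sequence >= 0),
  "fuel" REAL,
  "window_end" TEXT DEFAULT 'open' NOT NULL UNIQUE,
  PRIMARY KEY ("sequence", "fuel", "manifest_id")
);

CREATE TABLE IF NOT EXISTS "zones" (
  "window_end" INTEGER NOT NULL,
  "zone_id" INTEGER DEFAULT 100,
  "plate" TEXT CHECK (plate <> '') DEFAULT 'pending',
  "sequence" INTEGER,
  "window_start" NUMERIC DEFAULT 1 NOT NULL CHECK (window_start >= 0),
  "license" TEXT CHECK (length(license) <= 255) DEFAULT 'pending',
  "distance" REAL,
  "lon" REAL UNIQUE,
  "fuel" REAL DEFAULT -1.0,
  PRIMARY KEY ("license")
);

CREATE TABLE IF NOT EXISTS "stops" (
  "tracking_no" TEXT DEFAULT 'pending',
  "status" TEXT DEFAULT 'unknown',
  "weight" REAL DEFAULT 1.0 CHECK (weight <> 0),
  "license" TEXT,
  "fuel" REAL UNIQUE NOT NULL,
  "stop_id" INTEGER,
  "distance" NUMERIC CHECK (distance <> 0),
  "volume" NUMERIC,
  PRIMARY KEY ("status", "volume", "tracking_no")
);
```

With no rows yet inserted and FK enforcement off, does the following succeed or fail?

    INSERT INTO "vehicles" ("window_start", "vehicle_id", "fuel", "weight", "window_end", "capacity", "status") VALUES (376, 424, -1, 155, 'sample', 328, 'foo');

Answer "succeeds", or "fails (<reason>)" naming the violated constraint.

succeeds

NOT NULL columns: capacity is supplied; fuel is supplied; vehicle_id is supplied; window_start is supplied.
CHECK constraints: 424 satisfies (vehicle_id <> -1); 'sample' satisfies (window_end <> ''); 'foo' satisfies (length(status) <= 100).
No constraint is violated.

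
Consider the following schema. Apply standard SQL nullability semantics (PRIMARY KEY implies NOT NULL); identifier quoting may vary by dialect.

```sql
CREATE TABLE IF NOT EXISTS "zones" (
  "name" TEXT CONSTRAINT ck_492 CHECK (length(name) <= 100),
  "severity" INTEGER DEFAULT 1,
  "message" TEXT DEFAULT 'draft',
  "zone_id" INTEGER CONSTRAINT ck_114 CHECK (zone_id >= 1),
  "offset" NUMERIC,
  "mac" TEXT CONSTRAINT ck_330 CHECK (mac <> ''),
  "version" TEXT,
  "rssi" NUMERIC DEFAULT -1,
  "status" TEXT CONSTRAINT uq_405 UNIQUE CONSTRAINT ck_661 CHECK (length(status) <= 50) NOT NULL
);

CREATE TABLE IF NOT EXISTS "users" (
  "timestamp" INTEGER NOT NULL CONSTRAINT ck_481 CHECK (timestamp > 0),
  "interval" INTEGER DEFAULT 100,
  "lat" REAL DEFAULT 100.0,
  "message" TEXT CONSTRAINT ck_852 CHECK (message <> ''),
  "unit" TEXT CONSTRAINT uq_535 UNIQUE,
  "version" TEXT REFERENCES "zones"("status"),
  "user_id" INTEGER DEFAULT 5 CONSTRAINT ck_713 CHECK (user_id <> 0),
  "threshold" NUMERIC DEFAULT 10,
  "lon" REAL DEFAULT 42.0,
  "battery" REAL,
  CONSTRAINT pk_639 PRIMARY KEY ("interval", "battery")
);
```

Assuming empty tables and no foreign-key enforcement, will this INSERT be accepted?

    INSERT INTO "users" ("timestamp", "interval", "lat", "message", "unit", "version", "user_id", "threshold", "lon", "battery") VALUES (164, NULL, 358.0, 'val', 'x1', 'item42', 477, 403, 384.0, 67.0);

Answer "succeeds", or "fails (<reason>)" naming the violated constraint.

fails (NOT NULL on interval)

interval is explicitly set to NULL, but interval is part of the PRIMARY KEY (implied NOT NULL).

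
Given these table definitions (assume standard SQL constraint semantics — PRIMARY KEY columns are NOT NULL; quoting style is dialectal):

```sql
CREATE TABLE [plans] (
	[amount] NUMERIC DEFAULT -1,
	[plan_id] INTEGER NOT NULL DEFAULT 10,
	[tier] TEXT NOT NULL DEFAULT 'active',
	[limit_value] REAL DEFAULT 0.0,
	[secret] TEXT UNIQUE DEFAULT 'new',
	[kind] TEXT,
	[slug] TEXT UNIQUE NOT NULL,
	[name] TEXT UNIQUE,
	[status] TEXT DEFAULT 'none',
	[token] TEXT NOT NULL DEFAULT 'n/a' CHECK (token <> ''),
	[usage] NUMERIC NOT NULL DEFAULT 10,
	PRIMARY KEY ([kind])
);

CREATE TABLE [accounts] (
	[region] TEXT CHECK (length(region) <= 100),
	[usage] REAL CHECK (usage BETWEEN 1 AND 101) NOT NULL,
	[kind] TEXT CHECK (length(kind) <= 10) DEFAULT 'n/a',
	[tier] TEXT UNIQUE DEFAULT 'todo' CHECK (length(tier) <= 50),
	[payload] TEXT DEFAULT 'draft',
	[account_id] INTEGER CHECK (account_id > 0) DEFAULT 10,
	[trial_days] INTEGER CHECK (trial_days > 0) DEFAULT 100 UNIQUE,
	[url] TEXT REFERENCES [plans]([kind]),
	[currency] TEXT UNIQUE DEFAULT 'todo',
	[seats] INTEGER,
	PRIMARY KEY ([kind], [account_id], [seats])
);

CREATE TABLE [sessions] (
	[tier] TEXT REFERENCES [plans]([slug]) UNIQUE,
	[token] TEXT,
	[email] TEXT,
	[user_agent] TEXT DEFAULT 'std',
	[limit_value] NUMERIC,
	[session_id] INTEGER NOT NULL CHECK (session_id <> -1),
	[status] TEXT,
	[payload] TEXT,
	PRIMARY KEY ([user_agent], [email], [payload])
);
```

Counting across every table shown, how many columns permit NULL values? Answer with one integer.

15

plans: 5 nullable (amount, limit_value, secret, name, status — PK (kind) and explicit NOT NULL columns excluded).
accounts: 6 nullable (region, tier, payload, trial_days, url, currency — PK (kind, account_id, seats) and explicit NOT NULL columns excluded).
sessions: 4 nullable (tier, token, limit_value, status — PK (user_agent, email, payload) and explicit NOT NULL columns excluded).
Total: 5 + 6 + 4 = 15.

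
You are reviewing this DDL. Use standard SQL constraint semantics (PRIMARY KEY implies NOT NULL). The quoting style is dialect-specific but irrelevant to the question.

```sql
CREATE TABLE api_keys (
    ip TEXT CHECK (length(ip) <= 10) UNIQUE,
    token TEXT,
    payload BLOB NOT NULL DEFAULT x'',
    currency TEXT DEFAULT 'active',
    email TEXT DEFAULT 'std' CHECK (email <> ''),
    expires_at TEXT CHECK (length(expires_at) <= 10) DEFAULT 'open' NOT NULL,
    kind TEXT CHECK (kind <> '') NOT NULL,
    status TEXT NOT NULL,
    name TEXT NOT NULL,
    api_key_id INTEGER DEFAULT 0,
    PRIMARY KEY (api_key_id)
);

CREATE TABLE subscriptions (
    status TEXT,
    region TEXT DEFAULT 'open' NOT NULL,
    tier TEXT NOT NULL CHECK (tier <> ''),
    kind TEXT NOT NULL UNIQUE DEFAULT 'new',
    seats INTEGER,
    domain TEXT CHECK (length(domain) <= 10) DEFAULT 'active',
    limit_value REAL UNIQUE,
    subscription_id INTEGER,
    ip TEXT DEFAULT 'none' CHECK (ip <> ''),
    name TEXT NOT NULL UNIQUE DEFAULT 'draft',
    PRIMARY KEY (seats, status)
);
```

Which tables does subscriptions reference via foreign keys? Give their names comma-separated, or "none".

No column in subscriptions has a REFERENCES clause.

none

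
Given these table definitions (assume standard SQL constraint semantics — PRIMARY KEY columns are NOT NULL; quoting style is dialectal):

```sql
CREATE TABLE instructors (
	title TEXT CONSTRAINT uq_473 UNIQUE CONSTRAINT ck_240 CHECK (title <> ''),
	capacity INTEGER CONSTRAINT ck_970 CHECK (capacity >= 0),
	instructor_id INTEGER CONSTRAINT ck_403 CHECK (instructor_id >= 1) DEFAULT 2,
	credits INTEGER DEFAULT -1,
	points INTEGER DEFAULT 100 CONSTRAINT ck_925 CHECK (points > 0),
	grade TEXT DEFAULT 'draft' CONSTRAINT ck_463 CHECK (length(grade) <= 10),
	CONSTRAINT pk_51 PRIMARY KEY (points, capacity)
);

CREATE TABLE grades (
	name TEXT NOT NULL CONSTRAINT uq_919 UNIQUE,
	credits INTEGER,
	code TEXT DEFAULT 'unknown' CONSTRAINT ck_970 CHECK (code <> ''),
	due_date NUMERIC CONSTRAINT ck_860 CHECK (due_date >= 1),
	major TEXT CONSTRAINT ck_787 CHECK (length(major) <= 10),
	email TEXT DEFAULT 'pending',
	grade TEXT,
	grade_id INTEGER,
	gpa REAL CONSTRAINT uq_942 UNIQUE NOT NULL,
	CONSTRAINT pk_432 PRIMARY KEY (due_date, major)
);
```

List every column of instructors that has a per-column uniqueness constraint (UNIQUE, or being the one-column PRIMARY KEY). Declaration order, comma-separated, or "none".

title

- title: declared UNIQUE → unique.
- capacity: part of a composite PRIMARY KEY — only the tuple is unique, not this column on its own.
- instructor_id: no UNIQUE or single-column PK constraint.
- credits: no UNIQUE or single-column PK constraint.
- points: part of a composite PRIMARY KEY — only the tuple is unique, not this column on its own.
- grade: no UNIQUE or single-column PK constraint.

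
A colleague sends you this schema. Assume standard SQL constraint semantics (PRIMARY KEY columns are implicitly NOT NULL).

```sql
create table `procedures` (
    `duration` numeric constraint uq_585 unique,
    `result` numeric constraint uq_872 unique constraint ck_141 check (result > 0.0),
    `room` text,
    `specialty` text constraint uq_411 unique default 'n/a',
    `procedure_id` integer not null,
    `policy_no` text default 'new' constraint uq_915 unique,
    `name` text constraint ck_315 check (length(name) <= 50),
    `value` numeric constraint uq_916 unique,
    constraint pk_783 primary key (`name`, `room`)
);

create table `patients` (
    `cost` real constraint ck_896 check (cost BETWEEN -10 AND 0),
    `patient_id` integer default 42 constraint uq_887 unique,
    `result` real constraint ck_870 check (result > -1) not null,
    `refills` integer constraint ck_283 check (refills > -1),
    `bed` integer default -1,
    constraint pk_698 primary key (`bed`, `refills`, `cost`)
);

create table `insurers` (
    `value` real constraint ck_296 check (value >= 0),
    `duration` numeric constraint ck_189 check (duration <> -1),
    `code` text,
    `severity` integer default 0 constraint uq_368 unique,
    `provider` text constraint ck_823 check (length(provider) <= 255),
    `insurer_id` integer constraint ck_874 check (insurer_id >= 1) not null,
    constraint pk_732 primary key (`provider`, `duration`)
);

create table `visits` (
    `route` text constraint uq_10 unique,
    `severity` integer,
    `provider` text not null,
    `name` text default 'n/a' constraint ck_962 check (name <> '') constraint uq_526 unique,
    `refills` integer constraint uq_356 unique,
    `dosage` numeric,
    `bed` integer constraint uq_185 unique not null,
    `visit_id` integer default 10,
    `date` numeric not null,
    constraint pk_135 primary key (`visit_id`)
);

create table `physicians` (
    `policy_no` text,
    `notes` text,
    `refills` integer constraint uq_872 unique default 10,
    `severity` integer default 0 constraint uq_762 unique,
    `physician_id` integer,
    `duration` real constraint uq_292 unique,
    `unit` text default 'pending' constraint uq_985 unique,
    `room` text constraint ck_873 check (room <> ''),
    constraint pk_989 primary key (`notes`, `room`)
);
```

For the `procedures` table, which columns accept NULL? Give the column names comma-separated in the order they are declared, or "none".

- duration: UNIQUE does not imply NOT NULL → nullable.
- result: CHECK does not forbid NULL (a CHECK constraint passes when its expression is NULL) → nullable.
- room: part of the PRIMARY KEY, which implies NOT NULL → not nullable.
- specialty: UNIQUE does not imply NOT NULL → nullable.
- procedure_id: declared NOT NULL → not nullable.
- policy_no: UNIQUE does not imply NOT NULL → nullable.
- name: part of the PRIMARY KEY, which implies NOT NULL → not nullable.
- value: UNIQUE does not imply NOT NULL → nullable.

duration, result, specialty, policy_no, value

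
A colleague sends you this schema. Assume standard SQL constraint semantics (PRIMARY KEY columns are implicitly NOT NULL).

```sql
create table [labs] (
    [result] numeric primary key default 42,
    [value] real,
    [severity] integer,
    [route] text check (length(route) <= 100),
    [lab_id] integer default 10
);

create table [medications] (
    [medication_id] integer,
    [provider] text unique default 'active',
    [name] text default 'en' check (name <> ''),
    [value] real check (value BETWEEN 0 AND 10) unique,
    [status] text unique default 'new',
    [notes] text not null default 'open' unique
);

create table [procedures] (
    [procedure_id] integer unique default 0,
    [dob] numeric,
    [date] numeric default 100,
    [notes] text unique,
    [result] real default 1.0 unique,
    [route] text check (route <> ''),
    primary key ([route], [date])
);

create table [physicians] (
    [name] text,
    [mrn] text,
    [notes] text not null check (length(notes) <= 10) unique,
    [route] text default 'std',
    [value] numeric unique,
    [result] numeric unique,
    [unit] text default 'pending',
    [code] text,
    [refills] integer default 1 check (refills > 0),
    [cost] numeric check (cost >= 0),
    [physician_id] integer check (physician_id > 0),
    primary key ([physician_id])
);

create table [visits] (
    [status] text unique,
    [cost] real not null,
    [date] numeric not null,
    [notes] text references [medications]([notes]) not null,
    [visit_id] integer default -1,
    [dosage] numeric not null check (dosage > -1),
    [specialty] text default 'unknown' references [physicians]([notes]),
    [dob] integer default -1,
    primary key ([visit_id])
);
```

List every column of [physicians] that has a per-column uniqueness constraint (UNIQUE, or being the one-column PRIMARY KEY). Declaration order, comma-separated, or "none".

notes, value, result, physician_id

- name: no UNIQUE or single-column PK constraint.
- mrn: no UNIQUE or single-column PK constraint.
- notes: declared UNIQUE → unique.
- route: no UNIQUE or single-column PK constraint.
- value: declared UNIQUE → unique.
- result: declared UNIQUE → unique.
- unit: no UNIQUE or single-column PK constraint.
- code: no UNIQUE or single-column PK constraint.
- refills: no UNIQUE or single-column PK constraint.
- cost: no UNIQUE or single-column PK constraint.
- physician_id: single-column PRIMARY KEY → unique.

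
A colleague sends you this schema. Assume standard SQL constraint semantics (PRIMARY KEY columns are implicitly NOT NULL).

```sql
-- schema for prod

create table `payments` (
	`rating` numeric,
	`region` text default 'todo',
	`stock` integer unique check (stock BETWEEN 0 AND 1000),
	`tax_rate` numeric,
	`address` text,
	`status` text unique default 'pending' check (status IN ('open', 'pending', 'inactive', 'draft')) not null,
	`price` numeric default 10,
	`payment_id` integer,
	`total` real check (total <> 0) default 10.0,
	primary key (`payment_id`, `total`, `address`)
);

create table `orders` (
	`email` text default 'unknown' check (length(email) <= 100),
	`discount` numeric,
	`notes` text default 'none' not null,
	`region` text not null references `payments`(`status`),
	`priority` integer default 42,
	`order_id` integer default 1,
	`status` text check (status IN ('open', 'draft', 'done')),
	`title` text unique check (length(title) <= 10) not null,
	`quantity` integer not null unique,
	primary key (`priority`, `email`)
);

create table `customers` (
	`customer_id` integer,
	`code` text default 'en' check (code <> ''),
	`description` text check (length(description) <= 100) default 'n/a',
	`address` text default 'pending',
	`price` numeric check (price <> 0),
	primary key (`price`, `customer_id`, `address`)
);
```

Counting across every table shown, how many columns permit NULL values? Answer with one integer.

10

payments: 5 nullable (rating, region, stock, tax_rate, price — PK (payment_id, total, address) and explicit NOT NULL columns excluded).
orders: 3 nullable (discount, order_id, status — PK (priority, email) and explicit NOT NULL columns excluded).
customers: 2 nullable (code, description — PK (price, customer_id, address) and explicit NOT NULL columns excluded).
Total: 5 + 3 + 2 = 10.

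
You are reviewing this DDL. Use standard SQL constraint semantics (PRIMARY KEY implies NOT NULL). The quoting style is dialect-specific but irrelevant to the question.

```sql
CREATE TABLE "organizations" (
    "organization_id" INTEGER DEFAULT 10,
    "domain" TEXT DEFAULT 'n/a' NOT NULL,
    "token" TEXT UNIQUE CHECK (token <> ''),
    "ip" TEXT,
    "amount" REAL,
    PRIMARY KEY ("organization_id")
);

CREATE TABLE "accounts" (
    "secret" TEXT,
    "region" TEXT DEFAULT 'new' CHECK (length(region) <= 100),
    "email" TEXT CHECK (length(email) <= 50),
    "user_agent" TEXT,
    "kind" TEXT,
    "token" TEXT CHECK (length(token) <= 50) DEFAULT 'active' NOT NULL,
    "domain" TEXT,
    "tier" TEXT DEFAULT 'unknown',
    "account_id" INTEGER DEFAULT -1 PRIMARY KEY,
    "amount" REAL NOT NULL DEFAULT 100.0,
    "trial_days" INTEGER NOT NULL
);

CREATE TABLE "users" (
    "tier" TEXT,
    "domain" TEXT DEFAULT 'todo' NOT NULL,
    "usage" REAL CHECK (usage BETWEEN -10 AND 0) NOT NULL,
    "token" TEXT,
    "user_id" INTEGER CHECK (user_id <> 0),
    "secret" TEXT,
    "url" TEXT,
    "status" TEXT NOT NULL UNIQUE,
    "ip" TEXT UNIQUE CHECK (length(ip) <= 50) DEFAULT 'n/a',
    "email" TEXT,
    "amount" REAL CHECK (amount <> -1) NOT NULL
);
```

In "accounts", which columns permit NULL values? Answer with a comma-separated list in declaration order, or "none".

secret, region, email, user_agent, kind, domain, tier

- secret: no NOT NULL constraint applies → nullable.
- region: CHECK does not forbid NULL (a CHECK constraint passes when its expression is NULL) → nullable.
- email: CHECK does not forbid NULL (a CHECK constraint passes when its expression is NULL) → nullable.
- user_agent: no NOT NULL constraint applies → nullable.
- kind: no NOT NULL constraint applies → nullable.
- token: declared NOT NULL → not nullable.
- domain: no NOT NULL constraint applies → nullable.
- tier: DEFAULT only fills an omitted column; an explicit NULL is still allowed → nullable.
- account_id: part of the PRIMARY KEY, which implies NOT NULL → not nullable.
- amount: declared NOT NULL → not nullable.
- trial_days: declared NOT NULL → not nullable.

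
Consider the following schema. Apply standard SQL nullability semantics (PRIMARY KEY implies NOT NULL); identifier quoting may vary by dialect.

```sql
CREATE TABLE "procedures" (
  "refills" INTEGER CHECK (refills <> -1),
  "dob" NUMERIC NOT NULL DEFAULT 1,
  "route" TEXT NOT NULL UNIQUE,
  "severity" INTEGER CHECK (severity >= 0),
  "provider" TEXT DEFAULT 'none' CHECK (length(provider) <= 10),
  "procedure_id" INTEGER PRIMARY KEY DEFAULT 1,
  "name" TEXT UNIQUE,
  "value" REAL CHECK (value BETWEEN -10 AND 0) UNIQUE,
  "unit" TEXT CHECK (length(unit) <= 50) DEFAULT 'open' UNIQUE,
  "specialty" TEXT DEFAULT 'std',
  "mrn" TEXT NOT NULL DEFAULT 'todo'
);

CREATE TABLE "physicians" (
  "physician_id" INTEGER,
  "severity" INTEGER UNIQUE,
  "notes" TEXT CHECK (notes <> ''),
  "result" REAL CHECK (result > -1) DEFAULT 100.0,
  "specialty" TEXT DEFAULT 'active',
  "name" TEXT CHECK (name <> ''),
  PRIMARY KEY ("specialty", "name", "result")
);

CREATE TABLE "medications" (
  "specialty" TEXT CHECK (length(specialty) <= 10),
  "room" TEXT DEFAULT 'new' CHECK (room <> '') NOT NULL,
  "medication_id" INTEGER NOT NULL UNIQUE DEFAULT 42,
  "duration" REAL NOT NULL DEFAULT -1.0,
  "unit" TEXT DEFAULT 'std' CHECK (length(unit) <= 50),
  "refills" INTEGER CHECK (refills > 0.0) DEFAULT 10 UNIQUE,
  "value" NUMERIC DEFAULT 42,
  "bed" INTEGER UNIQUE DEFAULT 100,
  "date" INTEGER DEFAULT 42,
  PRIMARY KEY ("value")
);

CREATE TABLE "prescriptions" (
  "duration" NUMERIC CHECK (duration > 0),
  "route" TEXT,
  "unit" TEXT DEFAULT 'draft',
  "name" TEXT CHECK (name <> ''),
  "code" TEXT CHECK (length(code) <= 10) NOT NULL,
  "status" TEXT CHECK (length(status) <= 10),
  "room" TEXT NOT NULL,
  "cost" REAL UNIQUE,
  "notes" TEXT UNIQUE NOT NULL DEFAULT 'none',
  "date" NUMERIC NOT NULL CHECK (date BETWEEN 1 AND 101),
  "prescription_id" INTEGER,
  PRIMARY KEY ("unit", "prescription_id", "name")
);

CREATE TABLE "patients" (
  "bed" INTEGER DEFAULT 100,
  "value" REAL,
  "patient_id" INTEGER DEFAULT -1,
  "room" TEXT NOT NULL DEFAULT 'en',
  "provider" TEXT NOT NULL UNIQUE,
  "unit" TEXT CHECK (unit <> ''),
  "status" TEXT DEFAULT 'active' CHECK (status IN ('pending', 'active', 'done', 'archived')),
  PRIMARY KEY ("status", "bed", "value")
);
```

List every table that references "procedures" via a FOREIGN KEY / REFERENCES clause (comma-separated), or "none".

none

No REFERENCES clause anywhere in the schema names procedures.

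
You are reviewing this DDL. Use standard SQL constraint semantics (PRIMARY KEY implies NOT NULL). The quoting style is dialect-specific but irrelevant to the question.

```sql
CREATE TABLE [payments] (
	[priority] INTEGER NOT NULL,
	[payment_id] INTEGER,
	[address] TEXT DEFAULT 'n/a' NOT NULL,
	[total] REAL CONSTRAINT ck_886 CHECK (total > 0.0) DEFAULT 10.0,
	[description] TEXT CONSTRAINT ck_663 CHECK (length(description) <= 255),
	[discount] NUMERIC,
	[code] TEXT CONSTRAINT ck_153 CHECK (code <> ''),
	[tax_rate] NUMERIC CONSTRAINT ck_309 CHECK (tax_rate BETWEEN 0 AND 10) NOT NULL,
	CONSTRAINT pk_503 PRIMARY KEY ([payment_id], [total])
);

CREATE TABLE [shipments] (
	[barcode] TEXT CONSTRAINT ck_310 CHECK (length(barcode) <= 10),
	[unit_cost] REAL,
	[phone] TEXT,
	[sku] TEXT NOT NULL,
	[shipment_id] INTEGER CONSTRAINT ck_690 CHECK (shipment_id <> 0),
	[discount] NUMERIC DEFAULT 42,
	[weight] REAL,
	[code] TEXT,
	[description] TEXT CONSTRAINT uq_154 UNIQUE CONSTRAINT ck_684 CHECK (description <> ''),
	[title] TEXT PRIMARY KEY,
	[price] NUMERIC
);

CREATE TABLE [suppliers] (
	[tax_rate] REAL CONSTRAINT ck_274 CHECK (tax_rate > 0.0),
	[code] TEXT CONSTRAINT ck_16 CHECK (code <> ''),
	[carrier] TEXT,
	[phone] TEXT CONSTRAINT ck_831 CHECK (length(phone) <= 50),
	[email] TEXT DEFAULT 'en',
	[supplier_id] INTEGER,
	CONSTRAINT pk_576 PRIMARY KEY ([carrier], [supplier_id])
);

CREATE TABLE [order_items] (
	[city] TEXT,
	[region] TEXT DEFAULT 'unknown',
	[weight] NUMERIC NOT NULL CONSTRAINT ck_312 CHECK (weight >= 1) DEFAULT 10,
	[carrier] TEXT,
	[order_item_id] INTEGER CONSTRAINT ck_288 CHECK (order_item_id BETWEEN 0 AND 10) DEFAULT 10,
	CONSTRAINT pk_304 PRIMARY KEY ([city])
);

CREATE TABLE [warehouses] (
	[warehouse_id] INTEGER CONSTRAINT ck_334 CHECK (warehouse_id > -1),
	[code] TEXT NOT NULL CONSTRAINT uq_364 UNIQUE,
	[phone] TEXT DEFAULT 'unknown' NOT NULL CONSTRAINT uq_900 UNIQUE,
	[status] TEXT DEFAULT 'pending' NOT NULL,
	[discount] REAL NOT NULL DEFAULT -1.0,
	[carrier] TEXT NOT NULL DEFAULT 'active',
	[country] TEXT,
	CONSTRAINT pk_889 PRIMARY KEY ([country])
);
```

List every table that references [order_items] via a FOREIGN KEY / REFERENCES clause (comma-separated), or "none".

No REFERENCES clause anywhere in the schema names order_items.

none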